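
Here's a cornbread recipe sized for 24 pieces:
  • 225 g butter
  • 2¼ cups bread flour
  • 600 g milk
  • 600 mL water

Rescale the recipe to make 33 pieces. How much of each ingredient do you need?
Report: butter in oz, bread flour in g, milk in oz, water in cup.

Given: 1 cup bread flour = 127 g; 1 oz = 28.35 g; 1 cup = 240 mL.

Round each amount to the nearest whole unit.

Scaling factor: 33/24 = 11/8 = 1.375.
butter: 225 g × 11/8 ÷ 28.35 g/oz ≈ 11 oz
bread flour: 2.25 cup × 11/8 × 127 g/cup ≈ 393 g
milk: 600 g × 11/8 ÷ 28.35 g/oz ≈ 29 oz
water: 600 mL × 11/8 ÷ 240 mL/cup ≈ 3 cup

butter: 11 oz; bread flour: 393 g; milk: 29 oz; water: 3 cup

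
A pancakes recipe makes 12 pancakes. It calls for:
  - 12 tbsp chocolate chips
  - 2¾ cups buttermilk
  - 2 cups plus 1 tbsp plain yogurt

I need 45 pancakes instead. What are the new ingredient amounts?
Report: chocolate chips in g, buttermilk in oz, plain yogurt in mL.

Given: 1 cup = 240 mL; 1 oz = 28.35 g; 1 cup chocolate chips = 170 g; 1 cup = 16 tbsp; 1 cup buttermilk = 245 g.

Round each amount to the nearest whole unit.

chocolate chips: 478 g; buttermilk: 89 oz; plain yogurt: 1856 mL

Scaling factor: 45/12 = 15/4 = 3.75.
chocolate chips: 12 tbsp × 15/4 ÷ 16 tbsp/cup × 170 g/cup ≈ 478 g
buttermilk: 2.75 cup × 15/4 × 245 g/cup ÷ 28.35 g/oz ≈ 89 oz
plain yogurt: (2 cup + 1 tbsp = 2.0625 cup) × 15/4 × 240 mL/cup ≈ 1856 mL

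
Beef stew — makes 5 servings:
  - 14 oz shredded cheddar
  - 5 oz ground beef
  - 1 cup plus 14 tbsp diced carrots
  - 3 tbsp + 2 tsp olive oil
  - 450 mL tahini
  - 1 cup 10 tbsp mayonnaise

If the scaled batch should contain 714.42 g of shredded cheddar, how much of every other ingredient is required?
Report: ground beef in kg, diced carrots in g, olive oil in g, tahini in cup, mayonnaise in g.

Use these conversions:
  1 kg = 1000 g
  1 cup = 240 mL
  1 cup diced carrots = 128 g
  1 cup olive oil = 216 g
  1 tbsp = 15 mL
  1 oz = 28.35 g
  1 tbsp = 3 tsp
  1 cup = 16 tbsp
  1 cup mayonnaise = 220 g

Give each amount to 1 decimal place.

ground beef: 0.3 kg; diced carrots: 432.0 g; olive oil: 89.1 g; tahini: 3.4 cup; mayonnaise: 643.5 g

The original recipe has 396.9 g of shredded cheddar, so the scaling factor is 714.42 ÷ 396.9 = 9/5 = 1.8.
ground beef: 5 oz × 9/5 × 28.35 g/oz ÷ 1000 g/kg ≈ 0.3 kg
diced carrots: (1 cup + 14 tbsp = 1.875 cup) × 9/5 × 128 g/cup = 432.0 g
olive oil: (3 tbsp + 2 tsp = 11/3 tbsp) × 9/5 ÷ 16 tbsp/cup × 216 g/cup = 89.1 g
tahini: 450 mL × 9/5 ÷ 240 mL/cup ≈ 3.4 cup
mayonnaise: (1 cup + 10 tbsp = 1.625 cup) × 9/5 × 220 g/cup = 643.5 g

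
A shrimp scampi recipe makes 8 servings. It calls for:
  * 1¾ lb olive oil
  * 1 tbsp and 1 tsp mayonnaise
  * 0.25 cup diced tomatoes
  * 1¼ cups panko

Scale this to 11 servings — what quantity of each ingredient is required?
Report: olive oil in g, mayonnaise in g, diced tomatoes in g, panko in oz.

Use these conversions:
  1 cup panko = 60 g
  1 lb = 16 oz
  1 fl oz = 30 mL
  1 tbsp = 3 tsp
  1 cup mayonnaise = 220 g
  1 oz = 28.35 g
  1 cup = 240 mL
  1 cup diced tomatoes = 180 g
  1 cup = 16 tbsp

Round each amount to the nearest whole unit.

Scaling factor: 11/8 = 1.375.
olive oil: 1.75 lb × 11/8 × 16 oz/lb × 28.35 g/oz ≈ 1091 g
mayonnaise: (1 tbsp + 1 tsp = 4/3 tbsp) × 11/8 ÷ 16 tbsp/cup × 220 g/cup ≈ 25 g
diced tomatoes: 0.25 cup × 11/8 × 180 g/cup ≈ 62 g
panko: 1.25 cup × 11/8 × 60 g/cup ÷ 28.35 g/oz ≈ 4 oz

olive oil: 1091 g; mayonnaise: 25 g; diced tomatoes: 62 g; panko: 4 oz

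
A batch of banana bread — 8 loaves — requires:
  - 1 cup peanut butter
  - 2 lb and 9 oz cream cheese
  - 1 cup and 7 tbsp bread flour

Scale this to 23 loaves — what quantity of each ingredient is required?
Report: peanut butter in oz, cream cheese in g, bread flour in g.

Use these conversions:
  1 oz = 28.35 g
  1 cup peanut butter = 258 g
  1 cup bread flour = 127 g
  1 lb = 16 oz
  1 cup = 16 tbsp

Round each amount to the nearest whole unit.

Scaling factor: 23/8 = 2.875.
peanut butter: 1 cup × 23/8 × 258 g/cup ÷ 28.35 g/oz ≈ 26 oz
cream cheese: (2 lb + 9 oz = 2.5625 lb) × 23/8 × 16 oz/lb × 28.35 g/oz ≈ 3342 g
bread flour: (1 cup + 7 tbsp = 1.4375 cup) × 23/8 × 127 g/cup ≈ 525 g

peanut butter: 26 oz; cream cheese: 3342 g; bread flour: 525 g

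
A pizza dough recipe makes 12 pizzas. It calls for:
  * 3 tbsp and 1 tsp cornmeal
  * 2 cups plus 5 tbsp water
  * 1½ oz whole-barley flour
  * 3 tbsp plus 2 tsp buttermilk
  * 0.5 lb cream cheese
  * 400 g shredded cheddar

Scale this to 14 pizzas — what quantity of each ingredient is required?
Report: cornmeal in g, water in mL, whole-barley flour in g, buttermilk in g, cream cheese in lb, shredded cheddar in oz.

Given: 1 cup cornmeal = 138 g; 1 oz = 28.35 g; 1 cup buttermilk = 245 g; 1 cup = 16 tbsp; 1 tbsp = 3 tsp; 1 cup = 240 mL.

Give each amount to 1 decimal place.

cornmeal: 33.5 g; water: 647.5 mL; whole-barley flour: 49.6 g; buttermilk: 65.5 g; cream cheese: 0.6 lb; shredded cheddar: 16.5 oz

Scaling factor: 14/12 = 7/6.
cornmeal: (3 tbsp + 1 tsp = 10/3 tbsp) × 7/6 ÷ 16 tbsp/cup × 138 g/cup ≈ 33.5 g
water: (2 cup + 5 tbsp = 2.3125 cup) × 7/6 × 240 mL/cup = 647.5 mL
whole-barley flour: 1.5 oz × 7/6 × 28.35 g/oz ≈ 49.6 g
buttermilk: (3 tbsp + 2 tsp = 11/3 tbsp) × 7/6 ÷ 16 tbsp/cup × 245 g/cup ≈ 65.5 g
cream cheese: 0.5 lb × 7/6 ≈ 0.6 lb
shredded cheddar: 400 g × 7/6 ÷ 28.35 g/oz ≈ 16.5 oz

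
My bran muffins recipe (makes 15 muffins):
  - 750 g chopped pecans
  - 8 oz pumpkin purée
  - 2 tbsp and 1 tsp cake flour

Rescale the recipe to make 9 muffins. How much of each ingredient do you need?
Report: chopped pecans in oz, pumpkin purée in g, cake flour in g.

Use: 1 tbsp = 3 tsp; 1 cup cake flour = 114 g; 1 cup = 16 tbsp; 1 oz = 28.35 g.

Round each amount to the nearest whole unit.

chopped pecans: 16 oz; pumpkin purée: 136 g; cake flour: 10 g

Scaling factor: 9/15 = 3/5 = 0.6.
chopped pecans: 750 g × 3/5 ÷ 28.35 g/oz ≈ 16 oz
pumpkin purée: 8 oz × 3/5 × 28.35 g/oz ≈ 136 g
cake flour: (2 tbsp + 1 tsp = 7/3 tbsp) × 3/5 ÷ 16 tbsp/cup × 114 g/cup ≈ 10 g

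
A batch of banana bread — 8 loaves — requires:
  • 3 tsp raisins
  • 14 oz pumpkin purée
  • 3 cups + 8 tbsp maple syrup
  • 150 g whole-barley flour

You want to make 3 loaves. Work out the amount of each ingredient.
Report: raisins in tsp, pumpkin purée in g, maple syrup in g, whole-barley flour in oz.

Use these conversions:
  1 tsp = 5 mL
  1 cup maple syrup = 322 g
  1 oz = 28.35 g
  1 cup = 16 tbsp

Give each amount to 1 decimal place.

Scaling factor: 3/8 = 0.375.
raisins: 3 tsp × 3/8 ≈ 1.1 tsp
pumpkin purée: 14 oz × 3/8 × 28.35 g/oz ≈ 148.8 g
maple syrup: (3 cup + 8 tbsp = 3.5 cup) × 3/8 × 322 g/cup ≈ 422.6 g
whole-barley flour: 150 g × 3/8 ÷ 28.35 g/oz ≈ 2.0 oz

raisins: 1.1 tsp; pumpkin purée: 148.8 g; maple syrup: 422.6 g; whole-barley flour: 2.0 oz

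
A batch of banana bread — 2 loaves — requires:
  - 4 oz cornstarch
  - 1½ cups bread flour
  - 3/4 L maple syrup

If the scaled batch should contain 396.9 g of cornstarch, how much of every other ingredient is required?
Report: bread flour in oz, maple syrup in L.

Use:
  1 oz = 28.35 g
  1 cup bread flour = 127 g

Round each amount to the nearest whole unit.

bread flour: 24 oz; maple syrup: 3 L

The original recipe has 113.4 g of cornstarch, so the scaling factor is 396.9 ÷ 113.4 = 7/2 = 3.5.
bread flour: 1.5 cup × 7/2 × 127 g/cup ÷ 28.35 g/oz ≈ 24 oz
maple syrup: 0.75 L × 7/2 ≈ 3 L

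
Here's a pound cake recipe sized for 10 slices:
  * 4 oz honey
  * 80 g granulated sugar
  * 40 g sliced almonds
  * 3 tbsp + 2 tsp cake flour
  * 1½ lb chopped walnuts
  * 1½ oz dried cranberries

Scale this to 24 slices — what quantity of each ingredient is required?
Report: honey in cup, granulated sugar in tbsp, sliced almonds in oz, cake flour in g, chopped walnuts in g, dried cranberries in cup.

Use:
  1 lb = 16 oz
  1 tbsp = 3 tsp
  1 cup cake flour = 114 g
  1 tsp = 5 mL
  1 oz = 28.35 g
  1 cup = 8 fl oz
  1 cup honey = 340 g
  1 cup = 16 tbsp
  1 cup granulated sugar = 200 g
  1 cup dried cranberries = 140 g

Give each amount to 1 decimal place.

Scaling factor: 24/10 = 12/5 = 2.4.
honey: 4 oz × 12/5 × 28.35 g/oz ÷ 340 g/cup ≈ 0.8 cup
granulated sugar: 80 g × 12/5 ÷ 200 g/cup × 16 tbsp/cup ≈ 15.4 tbsp
sliced almonds: 40 g × 12/5 ÷ 28.35 g/oz ≈ 3.4 oz
cake flour: (3 tbsp + 2 tsp = 11/3 tbsp) × 12/5 ÷ 16 tbsp/cup × 114 g/cup = 62.7 g
chopped walnuts: 1.5 lb × 12/5 × 16 oz/lb × 28.35 g/oz ≈ 1633.0 g
dried cranberries: 1.5 oz × 12/5 × 28.35 g/oz ÷ 140 g/cup ≈ 0.7 cup

honey: 0.8 cup; granulated sugar: 15.4 tbsp; sliced almonds: 3.4 oz; cake flour: 62.7 g; chopped walnuts: 1633.0 g; dried cranberries: 0.7 cup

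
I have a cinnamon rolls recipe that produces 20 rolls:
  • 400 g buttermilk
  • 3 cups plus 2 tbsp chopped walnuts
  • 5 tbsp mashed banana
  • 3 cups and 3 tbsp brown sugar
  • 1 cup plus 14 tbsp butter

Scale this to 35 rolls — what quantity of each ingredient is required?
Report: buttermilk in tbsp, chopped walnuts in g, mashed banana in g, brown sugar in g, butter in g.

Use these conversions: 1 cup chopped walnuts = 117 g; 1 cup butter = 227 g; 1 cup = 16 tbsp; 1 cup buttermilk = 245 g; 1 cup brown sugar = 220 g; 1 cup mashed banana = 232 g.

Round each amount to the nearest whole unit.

Scaling factor: 35/20 = 7/4 = 1.75.
buttermilk: 400 g × 7/4 ÷ 245 g/cup × 16 tbsp/cup ≈ 46 tbsp
chopped walnuts: (3 cup + 2 tbsp = 3.125 cup) × 7/4 × 117 g/cup ≈ 640 g
mashed banana: 5 tbsp × 7/4 ÷ 16 tbsp/cup × 232 g/cup ≈ 127 g
brown sugar: (3 cup + 3 tbsp = 3.1875 cup) × 7/4 × 220 g/cup ≈ 1227 g
butter: (1 cup + 14 tbsp = 1.875 cup) × 7/4 × 227 g/cup ≈ 745 g

buttermilk: 46 tbsp; chopped walnuts: 640 g; mashed banana: 127 g; brown sugar: 1227 g; butter: 745 g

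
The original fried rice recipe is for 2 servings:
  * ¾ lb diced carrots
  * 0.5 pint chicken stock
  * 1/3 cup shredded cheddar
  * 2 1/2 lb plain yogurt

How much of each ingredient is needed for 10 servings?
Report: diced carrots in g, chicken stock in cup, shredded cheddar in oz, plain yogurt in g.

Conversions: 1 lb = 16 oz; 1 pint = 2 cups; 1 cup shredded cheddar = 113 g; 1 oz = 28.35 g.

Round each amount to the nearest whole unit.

Scaling factor: 10/2 = 5.
diced carrots: 0.75 lb × 5 × 16 oz/lb × 28.35 g/oz = 1701 g
chicken stock: 0.5 pint × 5 × 2 cup/pint = 5 cup
shredded cheddar: 1/3 cup × 5 × 113 g/cup ÷ 28.35 g/oz ≈ 7 oz
plain yogurt: 2.5 lb × 5 × 16 oz/lb × 28.35 g/oz = 5670 g

diced carrots: 1701 g; chicken stock: 5 cup; shredded cheddar: 7 oz; plain yogurt: 5670 g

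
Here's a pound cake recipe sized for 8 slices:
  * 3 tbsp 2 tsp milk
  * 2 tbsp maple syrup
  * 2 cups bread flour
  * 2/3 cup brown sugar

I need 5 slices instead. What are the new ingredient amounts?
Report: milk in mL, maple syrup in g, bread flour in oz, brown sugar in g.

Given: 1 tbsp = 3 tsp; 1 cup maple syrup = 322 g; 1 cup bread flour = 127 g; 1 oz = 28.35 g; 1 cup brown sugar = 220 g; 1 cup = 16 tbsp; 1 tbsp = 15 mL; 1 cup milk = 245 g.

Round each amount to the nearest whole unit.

Scaling factor: 5/8 = 0.625.
milk: (3 tbsp + 2 tsp = 11/3 tbsp) × 5/8 × 15 mL/tbsp ≈ 34 mL
maple syrup: 2 tbsp × 5/8 ÷ 16 tbsp/cup × 322 g/cup ≈ 25 g
bread flour: 2 cup × 5/8 × 127 g/cup ÷ 28.35 g/oz ≈ 6 oz
brown sugar: 2/3 cup × 5/8 × 220 g/cup ≈ 92 g

milk: 34 mL; maple syrup: 25 g; bread flour: 6 oz; brown sugar: 92 g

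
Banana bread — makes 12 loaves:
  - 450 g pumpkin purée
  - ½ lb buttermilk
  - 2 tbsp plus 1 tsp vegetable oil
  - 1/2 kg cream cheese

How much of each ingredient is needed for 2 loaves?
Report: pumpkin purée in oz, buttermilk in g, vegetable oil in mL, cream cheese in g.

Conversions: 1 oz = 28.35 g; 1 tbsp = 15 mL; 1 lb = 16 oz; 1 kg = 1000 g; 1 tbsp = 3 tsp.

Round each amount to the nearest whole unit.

pumpkin purée: 3 oz; buttermilk: 38 g; vegetable oil: 6 mL; cream cheese: 83 g

Scaling factor: 2/12 = 1/6.
pumpkin purée: 450 g × 1/6 ÷ 28.35 g/oz ≈ 3 oz
buttermilk: 0.5 lb × 1/6 × 16 oz/lb × 28.35 g/oz ≈ 38 g
vegetable oil: (2 tbsp + 1 tsp = 7/3 tbsp) × 1/6 × 15 mL/tbsp ≈ 6 mL
cream cheese: 0.5 kg × 1/6 × 1000 g/kg ≈ 83 g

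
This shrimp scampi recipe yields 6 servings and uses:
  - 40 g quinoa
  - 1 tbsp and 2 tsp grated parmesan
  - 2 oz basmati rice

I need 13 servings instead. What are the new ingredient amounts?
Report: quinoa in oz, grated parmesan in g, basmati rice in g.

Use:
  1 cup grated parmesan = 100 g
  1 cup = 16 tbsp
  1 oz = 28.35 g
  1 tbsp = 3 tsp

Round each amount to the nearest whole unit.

quinoa: 3 oz; grated parmesan: 23 g; basmati rice: 123 g

Scaling factor: 13/6.
quinoa: 40 g × 13/6 ÷ 28.35 g/oz ≈ 3 oz
grated parmesan: (1 tbsp + 2 tsp = 5/3 tbsp) × 13/6 ÷ 16 tbsp/cup × 100 g/cup ≈ 23 g
basmati rice: 2 oz × 13/6 × 28.35 g/oz ≈ 123 g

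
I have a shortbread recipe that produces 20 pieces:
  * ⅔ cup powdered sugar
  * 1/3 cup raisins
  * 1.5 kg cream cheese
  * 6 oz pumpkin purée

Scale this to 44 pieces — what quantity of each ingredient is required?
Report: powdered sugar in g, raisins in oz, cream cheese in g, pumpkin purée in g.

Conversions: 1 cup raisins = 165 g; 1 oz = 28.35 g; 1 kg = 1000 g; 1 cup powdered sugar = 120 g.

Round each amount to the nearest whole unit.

powdered sugar: 176 g; raisins: 4 oz; cream cheese: 3300 g; pumpkin purée: 374 g

Scaling factor: 44/20 = 11/5 = 2.2.
powdered sugar: 2/3 cup × 11/5 × 120 g/cup = 176 g
raisins: 1/3 cup × 11/5 × 165 g/cup ÷ 28.35 g/oz ≈ 4 oz
cream cheese: 1.5 kg × 11/5 × 1000 g/kg = 3300 g
pumpkin purée: 6 oz × 11/5 × 28.35 g/oz ≈ 374 g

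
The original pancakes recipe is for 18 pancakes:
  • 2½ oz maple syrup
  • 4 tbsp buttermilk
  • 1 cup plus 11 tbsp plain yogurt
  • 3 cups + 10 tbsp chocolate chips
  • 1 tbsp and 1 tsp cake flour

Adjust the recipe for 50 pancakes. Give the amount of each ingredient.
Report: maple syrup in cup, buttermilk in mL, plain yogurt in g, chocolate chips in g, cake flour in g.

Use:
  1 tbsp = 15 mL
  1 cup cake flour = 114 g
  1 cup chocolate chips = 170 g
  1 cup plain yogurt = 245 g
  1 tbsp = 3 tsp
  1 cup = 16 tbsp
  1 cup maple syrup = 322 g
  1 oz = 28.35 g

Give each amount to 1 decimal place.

Scaling factor: 50/18 = 25/9.
maple syrup: 2.5 oz × 25/9 × 28.35 g/oz ÷ 322 g/cup ≈ 0.6 cup
buttermilk: 4 tbsp × 25/9 × 15 mL/tbsp ≈ 166.7 mL
plain yogurt: (1 cup + 11 tbsp = 1.6875 cup) × 25/9 × 245 g/cup ≈ 1148.4 g
chocolate chips: (3 cup + 10 tbsp = 3.625 cup) × 25/9 × 170 g/cup ≈ 1711.8 g
cake flour: (1 tbsp + 1 tsp = 4/3 tbsp) × 25/9 ÷ 16 tbsp/cup × 114 g/cup ≈ 26.4 g

maple syrup: 0.6 cup; buttermilk: 166.7 mL; plain yogurt: 1148.4 g; chocolate chips: 1711.8 g; cake flour: 26.4 g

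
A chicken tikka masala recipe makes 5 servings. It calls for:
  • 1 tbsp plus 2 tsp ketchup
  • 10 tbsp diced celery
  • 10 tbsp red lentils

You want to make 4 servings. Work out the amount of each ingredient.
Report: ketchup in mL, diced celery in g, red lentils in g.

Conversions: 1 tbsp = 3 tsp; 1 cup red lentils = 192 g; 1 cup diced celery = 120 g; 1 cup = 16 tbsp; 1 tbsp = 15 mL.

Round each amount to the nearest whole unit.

Scaling factor: 4/5 = 0.8.
ketchup: (1 tbsp + 2 tsp = 5/3 tbsp) × 4/5 × 15 mL/tbsp = 20 mL
diced celery: 10 tbsp × 4/5 ÷ 16 tbsp/cup × 120 g/cup = 60 g
red lentils: 10 tbsp × 4/5 ÷ 16 tbsp/cup × 192 g/cup = 96 g

ketchup: 20 mL; diced celery: 60 g; red lentils: 96 g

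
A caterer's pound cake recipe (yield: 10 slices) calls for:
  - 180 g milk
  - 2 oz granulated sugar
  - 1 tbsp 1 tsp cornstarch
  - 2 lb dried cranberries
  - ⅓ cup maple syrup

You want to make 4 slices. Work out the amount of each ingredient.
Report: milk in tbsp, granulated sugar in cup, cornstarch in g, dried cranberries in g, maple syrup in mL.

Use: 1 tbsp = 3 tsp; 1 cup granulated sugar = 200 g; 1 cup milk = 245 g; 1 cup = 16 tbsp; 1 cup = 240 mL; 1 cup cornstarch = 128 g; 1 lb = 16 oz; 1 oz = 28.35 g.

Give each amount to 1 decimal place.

Scaling factor: 4/10 = 2/5 = 0.4.
milk: 180 g × 2/5 ÷ 245 g/cup × 16 tbsp/cup ≈ 4.7 tbsp
granulated sugar: 2 oz × 2/5 × 28.35 g/oz ÷ 200 g/cup ≈ 0.1 cup
cornstarch: (1 tbsp + 1 tsp = 4/3 tbsp) × 2/5 ÷ 16 tbsp/cup × 128 g/cup ≈ 4.3 g
dried cranberries: 2 lb × 2/5 × 16 oz/lb × 28.35 g/oz ≈ 362.9 g
maple syrup: 1/3 cup × 2/5 × 240 mL/cup = 32.0 mL

milk: 4.7 tbsp; granulated sugar: 0.1 cup; cornstarch: 4.3 g; dried cranberries: 362.9 g; maple syrup: 32.0 mL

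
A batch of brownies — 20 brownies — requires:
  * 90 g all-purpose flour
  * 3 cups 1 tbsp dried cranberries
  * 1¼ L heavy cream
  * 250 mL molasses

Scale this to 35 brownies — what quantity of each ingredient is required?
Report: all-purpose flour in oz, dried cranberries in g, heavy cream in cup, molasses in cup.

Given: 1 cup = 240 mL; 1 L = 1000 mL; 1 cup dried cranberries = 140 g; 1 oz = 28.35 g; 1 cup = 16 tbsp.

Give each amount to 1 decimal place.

Scaling factor: 35/20 = 7/4 = 1.75.
all-purpose flour: 90 g × 7/4 ÷ 28.35 g/oz ≈ 5.6 oz
dried cranberries: (3 cup + 1 tbsp = 3.0625 cup) × 7/4 × 140 g/cup ≈ 750.3 g
heavy cream: 1.25 L × 7/4 × 1000 mL/L ÷ 240 mL/cup ≈ 9.1 cup
molasses: 250 mL × 7/4 ÷ 240 mL/cup ≈ 1.8 cup

all-purpose flour: 5.6 oz; dried cranberries: 750.3 g; heavy cream: 9.1 cup; molasses: 1.8 cup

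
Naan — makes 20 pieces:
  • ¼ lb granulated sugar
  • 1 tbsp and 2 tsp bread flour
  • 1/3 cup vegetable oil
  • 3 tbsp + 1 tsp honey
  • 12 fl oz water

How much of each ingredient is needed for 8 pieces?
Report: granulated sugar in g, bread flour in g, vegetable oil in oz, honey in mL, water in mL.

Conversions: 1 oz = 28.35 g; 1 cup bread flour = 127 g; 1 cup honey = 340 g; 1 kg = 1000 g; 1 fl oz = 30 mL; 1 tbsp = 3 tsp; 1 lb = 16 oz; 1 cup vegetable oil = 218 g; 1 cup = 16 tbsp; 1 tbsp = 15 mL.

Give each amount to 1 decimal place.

granulated sugar: 45.4 g; bread flour: 5.3 g; vegetable oil: 1.0 oz; honey: 20.0 mL; water: 144.0 mL

Scaling factor: 8/20 = 2/5 = 0.4.
granulated sugar: 0.25 lb × 2/5 × 16 oz/lb × 28.35 g/oz ≈ 45.4 g
bread flour: (1 tbsp + 2 tsp = 5/3 tbsp) × 2/5 ÷ 16 tbsp/cup × 127 g/cup ≈ 5.3 g
vegetable oil: 1/3 cup × 2/5 × 218 g/cup ÷ 28.35 g/oz ≈ 1.0 oz
honey: (3 tbsp + 1 tsp = 10/3 tbsp) × 2/5 × 15 mL/tbsp = 20.0 mL
water: 12 fl oz × 2/5 × 30 mL/fl oz = 144.0 mL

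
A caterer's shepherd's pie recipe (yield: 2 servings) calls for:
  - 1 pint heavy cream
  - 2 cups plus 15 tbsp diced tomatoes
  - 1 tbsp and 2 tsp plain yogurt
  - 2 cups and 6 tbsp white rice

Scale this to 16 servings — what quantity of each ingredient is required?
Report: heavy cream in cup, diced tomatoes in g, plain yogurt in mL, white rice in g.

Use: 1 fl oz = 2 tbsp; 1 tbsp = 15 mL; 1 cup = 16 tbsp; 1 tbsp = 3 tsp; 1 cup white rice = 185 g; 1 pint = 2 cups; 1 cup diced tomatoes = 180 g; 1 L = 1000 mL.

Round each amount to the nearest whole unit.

heavy cream: 16 cup; diced tomatoes: 4230 g; plain yogurt: 200 mL; white rice: 3515 g

Scaling factor: 16/2 = 8.
heavy cream: 1 pint × 8 × 2 cup/pint = 16 cup
diced tomatoes: (2 cup + 15 tbsp = 2.9375 cup) × 8 × 180 g/cup = 4230 g
plain yogurt: (1 tbsp + 2 tsp = 5/3 tbsp) × 8 × 15 mL/tbsp = 200 mL
white rice: (2 cup + 6 tbsp = 2.375 cup) × 8 × 185 g/cup = 3515 g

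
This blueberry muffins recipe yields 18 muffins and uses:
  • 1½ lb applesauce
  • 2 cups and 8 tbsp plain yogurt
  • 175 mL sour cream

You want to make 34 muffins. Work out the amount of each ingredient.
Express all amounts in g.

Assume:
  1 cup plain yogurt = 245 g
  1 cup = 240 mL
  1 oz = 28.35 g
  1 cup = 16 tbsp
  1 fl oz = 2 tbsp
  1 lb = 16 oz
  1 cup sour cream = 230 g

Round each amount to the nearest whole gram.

applesauce: 1285 g; plain yogurt: 1157 g; sour cream: 317 g

Scaling factor: 34/18 = 17/9.
applesauce: 1.5 lb × 17/9 × 16 oz/lb × 28.35 g/oz ≈ 1285 g
plain yogurt: (2 cup + 8 tbsp = 2.5 cup) × 17/9 × 245 g/cup ≈ 1157 g
sour cream: 175 mL × 17/9 ÷ 240 mL/cup × 230 g/cup ≈ 317 g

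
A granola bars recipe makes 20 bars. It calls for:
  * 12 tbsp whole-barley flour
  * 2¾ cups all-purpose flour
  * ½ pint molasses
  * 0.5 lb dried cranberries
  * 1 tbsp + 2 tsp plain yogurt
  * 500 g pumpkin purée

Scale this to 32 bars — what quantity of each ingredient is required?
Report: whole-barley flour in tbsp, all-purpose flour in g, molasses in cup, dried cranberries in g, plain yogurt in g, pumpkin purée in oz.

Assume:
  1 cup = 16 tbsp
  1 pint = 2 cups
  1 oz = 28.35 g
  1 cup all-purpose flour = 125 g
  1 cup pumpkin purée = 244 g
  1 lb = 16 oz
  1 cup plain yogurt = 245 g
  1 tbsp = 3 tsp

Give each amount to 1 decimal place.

Scaling factor: 32/20 = 8/5 = 1.6.
whole-barley flour: 12 tbsp × 8/5 = 19.2 tbsp
all-purpose flour: 2.75 cup × 8/5 × 125 g/cup = 550.0 g
molasses: 0.5 pint × 8/5 × 2 cup/pint = 1.6 cup
dried cranberries: 0.5 lb × 8/5 × 16 oz/lb × 28.35 g/oz ≈ 362.9 g
plain yogurt: (1 tbsp + 2 tsp = 5/3 tbsp) × 8/5 ÷ 16 tbsp/cup × 245 g/cup ≈ 40.8 g
pumpkin purée: 500 g × 8/5 ÷ 28.35 g/oz ≈ 28.2 oz

whole-barley flour: 19.2 tbsp; all-purpose flour: 550.0 g; molasses: 1.6 cup; dried cranberries: 362.9 g; plain yogurt: 40.8 g; pumpkin purée: 28.2 oz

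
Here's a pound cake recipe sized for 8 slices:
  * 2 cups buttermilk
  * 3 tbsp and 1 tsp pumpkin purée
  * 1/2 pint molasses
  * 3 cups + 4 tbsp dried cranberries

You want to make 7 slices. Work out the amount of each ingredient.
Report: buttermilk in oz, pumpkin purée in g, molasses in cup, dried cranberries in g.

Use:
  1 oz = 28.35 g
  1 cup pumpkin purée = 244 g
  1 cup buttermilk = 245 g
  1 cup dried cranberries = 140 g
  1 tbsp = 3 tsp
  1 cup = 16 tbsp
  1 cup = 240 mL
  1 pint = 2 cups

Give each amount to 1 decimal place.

Scaling factor: 7/8 = 0.875.
buttermilk: 2 cup × 7/8 × 245 g/cup ÷ 28.35 g/oz ≈ 15.1 oz
pumpkin purée: (3 tbsp + 1 tsp = 10/3 tbsp) × 7/8 ÷ 16 tbsp/cup × 244 g/cup ≈ 44.5 g
molasses: 0.5 pint × 7/8 × 2 cup/pint ≈ 0.9 cup
dried cranberries: (3 cup + 4 tbsp = 3.25 cup) × 7/8 × 140 g/cup ≈ 398.1 g

buttermilk: 15.1 oz; pumpkin purée: 44.5 g; molasses: 0.9 cup; dried cranberries: 398.1 g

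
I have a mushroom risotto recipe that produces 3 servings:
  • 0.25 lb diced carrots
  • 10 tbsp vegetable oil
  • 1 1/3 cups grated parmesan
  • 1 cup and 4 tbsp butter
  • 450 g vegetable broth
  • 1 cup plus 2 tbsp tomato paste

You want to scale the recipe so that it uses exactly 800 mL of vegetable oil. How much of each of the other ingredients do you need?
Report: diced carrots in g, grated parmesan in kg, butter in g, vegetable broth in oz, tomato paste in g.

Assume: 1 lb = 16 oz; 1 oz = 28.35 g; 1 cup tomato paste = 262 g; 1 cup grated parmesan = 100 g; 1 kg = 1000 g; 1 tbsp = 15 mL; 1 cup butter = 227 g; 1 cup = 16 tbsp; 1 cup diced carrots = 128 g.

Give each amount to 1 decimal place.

The original recipe has 150 mL of vegetable oil, so the scaling factor is 800 ÷ 150 = 16/3.
diced carrots: 0.25 lb × 16/3 × 16 oz/lb × 28.35 g/oz = 604.8 g
grated parmesan: 4/3 cup × 16/3 × 100 g/cup ÷ 1000 g/kg ≈ 0.7 kg
butter: (1 cup + 4 tbsp = 1.25 cup) × 16/3 × 227 g/cup ≈ 1513.3 g
vegetable broth: 450 g × 16/3 ÷ 28.35 g/oz ≈ 84.7 oz
tomato paste: (1 cup + 2 tbsp = 1.125 cup) × 16/3 × 262 g/cup = 1572.0 g

diced carrots: 604.8 g; grated parmesan: 0.7 kg; butter: 1513.3 g; vegetable broth: 84.7 oz; tomato paste: 1572.0 g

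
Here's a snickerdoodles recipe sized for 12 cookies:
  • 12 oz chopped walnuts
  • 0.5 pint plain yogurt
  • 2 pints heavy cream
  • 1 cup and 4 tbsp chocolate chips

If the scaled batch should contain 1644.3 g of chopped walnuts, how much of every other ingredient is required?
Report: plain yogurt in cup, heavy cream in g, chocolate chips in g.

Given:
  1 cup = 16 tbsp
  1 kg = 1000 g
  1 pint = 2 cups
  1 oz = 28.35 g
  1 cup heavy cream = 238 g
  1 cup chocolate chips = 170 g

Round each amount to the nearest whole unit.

The original recipe has 340.2 g of chopped walnuts, so the scaling factor is 1644.3 ÷ 340.2 = 29/6.
plain yogurt: 0.5 pint × 29/6 × 2 cup/pint ≈ 5 cup
heavy cream: 2 pint × 29/6 × 2 cup/pint × 238 g/cup ≈ 4601 g
chocolate chips: (1 cup + 4 tbsp = 1.25 cup) × 29/6 × 170 g/cup ≈ 1027 g

plain yogurt: 5 cup; heavy cream: 4601 g; chocolate chips: 1027 g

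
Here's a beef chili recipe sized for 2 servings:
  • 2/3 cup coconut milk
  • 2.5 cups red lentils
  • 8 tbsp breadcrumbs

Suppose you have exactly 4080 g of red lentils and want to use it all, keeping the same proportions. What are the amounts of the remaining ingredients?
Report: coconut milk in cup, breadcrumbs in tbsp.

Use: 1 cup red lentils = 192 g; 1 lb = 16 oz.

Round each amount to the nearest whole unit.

coconut milk: 6 cup; breadcrumbs: 68 tbsp

The original recipe has 480 g of red lentils, so the scaling factor is 4080 ÷ 480 = 17/2 = 8.5.
coconut milk: 2/3 cup × 17/2 ≈ 6 cup
breadcrumbs: 8 tbsp × 17/2 = 68 tbsp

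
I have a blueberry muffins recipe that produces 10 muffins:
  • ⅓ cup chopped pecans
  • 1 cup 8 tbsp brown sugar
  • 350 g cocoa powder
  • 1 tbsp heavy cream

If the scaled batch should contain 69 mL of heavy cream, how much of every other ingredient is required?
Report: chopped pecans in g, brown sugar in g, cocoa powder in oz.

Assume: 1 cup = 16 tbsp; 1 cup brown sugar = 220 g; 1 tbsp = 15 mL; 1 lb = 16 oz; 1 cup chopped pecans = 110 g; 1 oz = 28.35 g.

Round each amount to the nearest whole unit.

The original recipe has 15 mL of heavy cream, so the scaling factor is 69 ÷ 15 = 23/5 = 4.6.
chopped pecans: 1/3 cup × 23/5 × 110 g/cup ≈ 169 g
brown sugar: (1 cup + 8 tbsp = 1.5 cup) × 23/5 × 220 g/cup = 1518 g
cocoa powder: 350 g × 23/5 ÷ 28.35 g/oz ≈ 57 oz

chopped pecans: 169 g; brown sugar: 1518 g; cocoa powder: 57 oz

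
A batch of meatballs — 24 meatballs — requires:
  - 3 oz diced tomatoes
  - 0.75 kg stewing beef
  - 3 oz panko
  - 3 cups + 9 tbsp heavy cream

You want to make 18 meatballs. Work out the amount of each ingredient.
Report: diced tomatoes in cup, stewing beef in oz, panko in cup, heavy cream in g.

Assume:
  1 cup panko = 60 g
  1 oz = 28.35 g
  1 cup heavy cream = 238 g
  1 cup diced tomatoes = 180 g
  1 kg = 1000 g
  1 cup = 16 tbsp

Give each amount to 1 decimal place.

diced tomatoes: 0.4 cup; stewing beef: 19.8 oz; panko: 1.1 cup; heavy cream: 635.9 g

Scaling factor: 18/24 = 3/4 = 0.75.
diced tomatoes: 3 oz × 3/4 × 28.35 g/oz ÷ 180 g/cup ≈ 0.4 cup
stewing beef: 0.75 kg × 3/4 × 1000 g/kg ÷ 28.35 g/oz ≈ 19.8 oz
panko: 3 oz × 3/4 × 28.35 g/oz ÷ 60 g/cup ≈ 1.1 cup
heavy cream: (3 cup + 9 tbsp = 3.5625 cup) × 3/4 × 238 g/cup ≈ 635.9 g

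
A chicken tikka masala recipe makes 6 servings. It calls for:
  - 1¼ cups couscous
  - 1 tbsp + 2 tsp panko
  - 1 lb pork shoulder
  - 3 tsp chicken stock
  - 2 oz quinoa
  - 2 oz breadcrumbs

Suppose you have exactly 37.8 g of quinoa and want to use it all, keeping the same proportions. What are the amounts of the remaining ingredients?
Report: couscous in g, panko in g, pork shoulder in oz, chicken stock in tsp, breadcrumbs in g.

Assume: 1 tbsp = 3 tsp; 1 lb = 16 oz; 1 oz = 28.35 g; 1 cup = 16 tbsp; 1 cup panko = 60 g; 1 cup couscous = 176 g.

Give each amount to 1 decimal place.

The original recipe has 56.7 g of quinoa, so the scaling factor is 37.8 ÷ 56.7 = 2/3.
couscous: 1.25 cup × 2/3 × 176 g/cup ≈ 146.7 g
panko: (1 tbsp + 2 tsp = 5/3 tbsp) × 2/3 ÷ 16 tbsp/cup × 60 g/cup ≈ 4.2 g
pork shoulder: 1 lb × 2/3 × 16 oz/lb ≈ 10.7 oz
chicken stock: 3 tsp × 2/3 = 2.0 tsp
breadcrumbs: 2 oz × 2/3 × 28.35 g/oz = 37.8 g

couscous: 146.7 g; panko: 4.2 g; pork shoulder: 10.7 oz; chicken stock: 2.0 tsp; breadcrumbs: 37.8 g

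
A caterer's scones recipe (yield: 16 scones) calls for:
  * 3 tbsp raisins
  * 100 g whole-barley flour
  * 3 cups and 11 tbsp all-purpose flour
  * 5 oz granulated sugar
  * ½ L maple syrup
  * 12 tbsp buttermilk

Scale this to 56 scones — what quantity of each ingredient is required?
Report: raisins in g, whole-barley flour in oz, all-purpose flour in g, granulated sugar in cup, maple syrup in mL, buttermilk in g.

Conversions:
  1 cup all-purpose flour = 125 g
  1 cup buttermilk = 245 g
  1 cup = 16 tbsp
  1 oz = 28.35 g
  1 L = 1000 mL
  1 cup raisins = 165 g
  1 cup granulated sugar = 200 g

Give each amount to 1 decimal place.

raisins: 108.3 g; whole-barley flour: 12.3 oz; all-purpose flour: 1613.3 g; granulated sugar: 2.5 cup; maple syrup: 1750.0 mL; buttermilk: 643.1 g

Scaling factor: 56/16 = 7/2 = 3.5.
raisins: 3 tbsp × 7/2 ÷ 16 tbsp/cup × 165 g/cup ≈ 108.3 g
whole-barley flour: 100 g × 7/2 ÷ 28.35 g/oz ≈ 12.3 oz
all-purpose flour: (3 cup + 11 tbsp = 3.6875 cup) × 7/2 × 125 g/cup ≈ 1613.3 g
granulated sugar: 5 oz × 7/2 × 28.35 g/oz ÷ 200 g/cup ≈ 2.5 cup
maple syrup: 0.5 L × 7/2 × 1000 mL/L = 1750.0 mL
buttermilk: 12 tbsp × 7/2 ÷ 16 tbsp/cup × 245 g/cup ≈ 643.1 g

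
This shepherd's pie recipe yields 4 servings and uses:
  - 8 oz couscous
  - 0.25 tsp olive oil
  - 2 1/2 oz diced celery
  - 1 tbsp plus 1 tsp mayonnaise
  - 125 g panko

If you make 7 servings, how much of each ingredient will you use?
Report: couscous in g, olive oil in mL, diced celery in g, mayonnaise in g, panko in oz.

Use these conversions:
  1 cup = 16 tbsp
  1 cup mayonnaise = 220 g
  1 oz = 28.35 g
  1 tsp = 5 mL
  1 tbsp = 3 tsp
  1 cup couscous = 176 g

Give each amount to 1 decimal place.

couscous: 396.9 g; olive oil: 2.2 mL; diced celery: 124.0 g; mayonnaise: 32.1 g; panko: 7.7 oz

Scaling factor: 7/4 = 1.75.
couscous: 8 oz × 7/4 × 28.35 g/oz = 396.9 g
olive oil: 0.25 tsp × 7/4 × 5 mL/tsp ≈ 2.2 mL
diced celery: 2.5 oz × 7/4 × 28.35 g/oz ≈ 124.0 g
mayonnaise: (1 tbsp + 1 tsp = 4/3 tbsp) × 7/4 ÷ 16 tbsp/cup × 220 g/cup ≈ 32.1 g
panko: 125 g × 7/4 ÷ 28.35 g/oz ≈ 7.7 oz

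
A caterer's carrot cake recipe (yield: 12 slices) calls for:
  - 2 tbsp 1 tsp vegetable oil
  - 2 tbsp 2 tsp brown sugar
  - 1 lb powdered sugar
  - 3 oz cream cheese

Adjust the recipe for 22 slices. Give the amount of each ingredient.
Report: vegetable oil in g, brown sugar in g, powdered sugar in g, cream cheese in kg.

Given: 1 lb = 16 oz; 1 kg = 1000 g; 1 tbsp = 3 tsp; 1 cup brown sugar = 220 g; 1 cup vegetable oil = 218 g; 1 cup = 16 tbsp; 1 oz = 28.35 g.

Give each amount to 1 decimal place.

vegetable oil: 58.3 g; brown sugar: 67.2 g; powdered sugar: 831.6 g; cream cheese: 0.2 kg

Scaling factor: 22/12 = 11/6.
vegetable oil: (2 tbsp + 1 tsp = 7/3 tbsp) × 11/6 ÷ 16 tbsp/cup × 218 g/cup ≈ 58.3 g
brown sugar: (2 tbsp + 2 tsp = 8/3 tbsp) × 11/6 ÷ 16 tbsp/cup × 220 g/cup ≈ 67.2 g
powdered sugar: 1 lb × 11/6 × 16 oz/lb × 28.35 g/oz = 831.6 g
cream cheese: 3 oz × 11/6 × 28.35 g/oz ÷ 1000 g/kg ≈ 0.2 kg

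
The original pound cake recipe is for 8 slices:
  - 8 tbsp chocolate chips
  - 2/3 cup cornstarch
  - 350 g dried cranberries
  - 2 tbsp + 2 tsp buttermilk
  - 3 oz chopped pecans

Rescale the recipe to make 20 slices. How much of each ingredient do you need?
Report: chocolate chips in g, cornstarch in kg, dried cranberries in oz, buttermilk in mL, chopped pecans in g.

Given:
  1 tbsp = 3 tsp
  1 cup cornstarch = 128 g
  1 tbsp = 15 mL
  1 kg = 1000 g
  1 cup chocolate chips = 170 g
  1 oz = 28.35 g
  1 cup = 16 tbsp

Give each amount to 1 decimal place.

Scaling factor: 20/8 = 5/2 = 2.5.
chocolate chips: 8 tbsp × 5/2 ÷ 16 tbsp/cup × 170 g/cup = 212.5 g
cornstarch: 2/3 cup × 5/2 × 128 g/cup ÷ 1000 g/kg ≈ 0.2 kg
dried cranberries: 350 g × 5/2 ÷ 28.35 g/oz ≈ 30.9 oz
buttermilk: (2 tbsp + 2 tsp = 8/3 tbsp) × 5/2 × 15 mL/tbsp = 100.0 mL
chopped pecans: 3 oz × 5/2 × 28.35 g/oz ≈ 212.6 g

chocolate chips: 212.5 g; cornstarch: 0.2 kg; dried cranberries: 30.9 oz; buttermilk: 100.0 mL; chopped pecans: 212.6 g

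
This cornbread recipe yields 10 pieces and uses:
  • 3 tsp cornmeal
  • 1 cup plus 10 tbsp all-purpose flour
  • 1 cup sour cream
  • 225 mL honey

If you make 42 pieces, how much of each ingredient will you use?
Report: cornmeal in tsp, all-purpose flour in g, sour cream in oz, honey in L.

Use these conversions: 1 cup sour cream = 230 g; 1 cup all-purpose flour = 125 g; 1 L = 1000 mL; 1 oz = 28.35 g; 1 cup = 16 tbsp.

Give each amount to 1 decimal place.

Scaling factor: 42/10 = 21/5 = 4.2.
cornmeal: 3 tsp × 21/5 = 12.6 tsp
all-purpose flour: (1 cup + 10 tbsp = 1.625 cup) × 21/5 × 125 g/cup ≈ 853.1 g
sour cream: 1 cup × 21/5 × 230 g/cup ÷ 28.35 g/oz ≈ 34.1 oz
honey: 225 mL × 21/5 ÷ 1000 mL/L ≈ 0.9 L

cornmeal: 12.6 tsp; all-purpose flour: 853.1 g; sour cream: 34.1 oz; honey: 0.9 L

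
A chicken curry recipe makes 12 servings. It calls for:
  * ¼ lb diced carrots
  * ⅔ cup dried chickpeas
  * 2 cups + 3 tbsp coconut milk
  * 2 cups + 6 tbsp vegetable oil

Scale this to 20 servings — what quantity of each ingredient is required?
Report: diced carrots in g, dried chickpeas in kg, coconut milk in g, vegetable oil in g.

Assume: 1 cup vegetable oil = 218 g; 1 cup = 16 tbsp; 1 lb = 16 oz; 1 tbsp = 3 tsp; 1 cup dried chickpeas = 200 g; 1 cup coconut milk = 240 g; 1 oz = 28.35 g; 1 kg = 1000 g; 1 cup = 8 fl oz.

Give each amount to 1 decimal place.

diced carrots: 189.0 g; dried chickpeas: 0.2 kg; coconut milk: 875.0 g; vegetable oil: 862.9 g

Scaling factor: 20/12 = 5/3.
diced carrots: 0.25 lb × 5/3 × 16 oz/lb × 28.35 g/oz = 189.0 g
dried chickpeas: 2/3 cup × 5/3 × 200 g/cup ÷ 1000 g/kg ≈ 0.2 kg
coconut milk: (2 cup + 3 tbsp = 2.1875 cup) × 5/3 × 240 g/cup = 875.0 g
vegetable oil: (2 cup + 6 tbsp = 2.375 cup) × 5/3 × 218 g/cup ≈ 862.9 g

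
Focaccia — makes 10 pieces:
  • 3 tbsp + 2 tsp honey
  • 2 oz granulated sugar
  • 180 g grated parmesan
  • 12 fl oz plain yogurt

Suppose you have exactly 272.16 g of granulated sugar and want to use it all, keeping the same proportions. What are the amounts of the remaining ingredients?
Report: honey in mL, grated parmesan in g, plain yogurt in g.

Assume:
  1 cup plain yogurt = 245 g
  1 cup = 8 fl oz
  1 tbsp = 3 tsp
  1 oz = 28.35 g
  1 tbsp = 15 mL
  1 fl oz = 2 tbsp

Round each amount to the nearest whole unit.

The original recipe has 56.7 g of granulated sugar, so the scaling factor is 272.16 ÷ 56.7 = 24/5 = 4.8.
honey: (3 tbsp + 2 tsp = 11/3 tbsp) × 24/5 × 15 mL/tbsp = 264 mL
grated parmesan: 180 g × 24/5 = 864 g
plain yogurt: 12 fl oz × 24/5 ÷ 8 fl oz/cup × 245 g/cup = 1764 g

honey: 264 mL; grated parmesan: 864 g; plain yogurt: 1764 g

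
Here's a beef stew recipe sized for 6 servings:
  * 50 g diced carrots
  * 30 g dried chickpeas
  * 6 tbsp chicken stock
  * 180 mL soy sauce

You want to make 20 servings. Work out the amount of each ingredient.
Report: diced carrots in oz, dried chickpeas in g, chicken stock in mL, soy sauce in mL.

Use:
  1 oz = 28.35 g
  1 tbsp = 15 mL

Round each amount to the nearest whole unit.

diced carrots: 6 oz; dried chickpeas: 100 g; chicken stock: 300 mL; soy sauce: 600 mL

Scaling factor: 20/6 = 10/3.
diced carrots: 50 g × 10/3 ÷ 28.35 g/oz ≈ 6 oz
dried chickpeas: 30 g × 10/3 = 100 g
chicken stock: 6 tbsp × 10/3 × 15 mL/tbsp = 300 mL
soy sauce: 180 mL × 10/3 = 600 mL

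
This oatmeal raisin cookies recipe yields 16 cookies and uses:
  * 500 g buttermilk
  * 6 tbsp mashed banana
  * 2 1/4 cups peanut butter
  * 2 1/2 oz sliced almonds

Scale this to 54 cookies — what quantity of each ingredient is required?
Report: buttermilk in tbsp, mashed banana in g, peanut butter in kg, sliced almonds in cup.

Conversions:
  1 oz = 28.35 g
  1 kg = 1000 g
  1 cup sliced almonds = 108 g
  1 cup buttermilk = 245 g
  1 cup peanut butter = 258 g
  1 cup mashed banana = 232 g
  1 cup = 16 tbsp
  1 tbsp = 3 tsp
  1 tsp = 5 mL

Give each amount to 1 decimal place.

buttermilk: 110.2 tbsp; mashed banana: 293.6 g; peanut butter: 2.0 kg; sliced almonds: 2.2 cup

Scaling factor: 54/16 = 27/8 = 3.375.
buttermilk: 500 g × 27/8 ÷ 245 g/cup × 16 tbsp/cup ≈ 110.2 tbsp
mashed banana: 6 tbsp × 27/8 ÷ 16 tbsp/cup × 232 g/cup ≈ 293.6 g
peanut butter: 2.25 cup × 27/8 × 258 g/cup ÷ 1000 g/kg ≈ 2.0 kg
sliced almonds: 2.5 oz × 27/8 × 28.35 g/oz ÷ 108 g/cup ≈ 2.2 cup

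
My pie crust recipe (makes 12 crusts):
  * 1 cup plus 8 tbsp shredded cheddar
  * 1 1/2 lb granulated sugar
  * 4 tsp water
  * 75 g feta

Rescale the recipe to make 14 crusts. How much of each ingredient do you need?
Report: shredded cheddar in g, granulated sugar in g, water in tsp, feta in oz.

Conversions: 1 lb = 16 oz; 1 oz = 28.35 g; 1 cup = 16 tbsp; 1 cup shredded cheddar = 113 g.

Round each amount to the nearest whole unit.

Scaling factor: 14/12 = 7/6.
shredded cheddar: (1 cup + 8 tbsp = 1.5 cup) × 7/6 × 113 g/cup ≈ 198 g
granulated sugar: 1.5 lb × 7/6 × 16 oz/lb × 28.35 g/oz ≈ 794 g
water: 4 tsp × 7/6 ≈ 5 tsp
feta: 75 g × 7/6 ÷ 28.35 g/oz ≈ 3 oz

shredded cheddar: 198 g; granulated sugar: 794 g; water: 5 tsp; feta: 3 oz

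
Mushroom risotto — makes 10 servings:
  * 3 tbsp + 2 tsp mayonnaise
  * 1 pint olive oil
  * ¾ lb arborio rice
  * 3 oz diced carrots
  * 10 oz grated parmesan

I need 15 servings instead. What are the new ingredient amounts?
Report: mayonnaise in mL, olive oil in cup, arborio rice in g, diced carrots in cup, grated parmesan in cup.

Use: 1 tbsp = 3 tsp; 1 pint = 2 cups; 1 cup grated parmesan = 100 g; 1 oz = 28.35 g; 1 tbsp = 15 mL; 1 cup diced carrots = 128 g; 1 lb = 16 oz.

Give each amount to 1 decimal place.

mayonnaise: 82.5 mL; olive oil: 3.0 cup; arborio rice: 510.3 g; diced carrots: 1.0 cup; grated parmesan: 4.3 cup

Scaling factor: 15/10 = 3/2 = 1.5.
mayonnaise: (3 tbsp + 2 tsp = 11/3 tbsp) × 3/2 × 15 mL/tbsp = 82.5 mL
olive oil: 1 pint × 3/2 × 2 cup/pint = 3.0 cup
arborio rice: 0.75 lb × 3/2 × 16 oz/lb × 28.35 g/oz = 510.3 g
diced carrots: 3 oz × 3/2 × 28.35 g/oz ÷ 128 g/cup ≈ 1.0 cup
grated parmesan: 10 oz × 3/2 × 28.35 g/oz ÷ 100 g/cup ≈ 4.3 cup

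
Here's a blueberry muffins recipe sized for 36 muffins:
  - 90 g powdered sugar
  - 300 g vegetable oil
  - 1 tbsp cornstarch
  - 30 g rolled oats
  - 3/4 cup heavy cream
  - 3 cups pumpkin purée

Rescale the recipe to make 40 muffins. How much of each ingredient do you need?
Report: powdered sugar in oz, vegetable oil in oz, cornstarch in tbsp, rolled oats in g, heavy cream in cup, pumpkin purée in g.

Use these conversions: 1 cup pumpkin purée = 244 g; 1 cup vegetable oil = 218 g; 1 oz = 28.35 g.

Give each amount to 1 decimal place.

powdered sugar: 3.5 oz; vegetable oil: 11.8 oz; cornstarch: 1.1 tbsp; rolled oats: 33.3 g; heavy cream: 0.8 cup; pumpkin purée: 813.3 g

Scaling factor: 40/36 = 10/9.
powdered sugar: 90 g × 10/9 ÷ 28.35 g/oz ≈ 3.5 oz
vegetable oil: 300 g × 10/9 ÷ 28.35 g/oz ≈ 11.8 oz
cornstarch: 1 tbsp × 10/9 ≈ 1.1 tbsp
rolled oats: 30 g × 10/9 ≈ 33.3 g
heavy cream: 0.75 cup × 10/9 ≈ 0.8 cup
pumpkin purée: 3 cup × 10/9 × 244 g/cup ≈ 813.3 g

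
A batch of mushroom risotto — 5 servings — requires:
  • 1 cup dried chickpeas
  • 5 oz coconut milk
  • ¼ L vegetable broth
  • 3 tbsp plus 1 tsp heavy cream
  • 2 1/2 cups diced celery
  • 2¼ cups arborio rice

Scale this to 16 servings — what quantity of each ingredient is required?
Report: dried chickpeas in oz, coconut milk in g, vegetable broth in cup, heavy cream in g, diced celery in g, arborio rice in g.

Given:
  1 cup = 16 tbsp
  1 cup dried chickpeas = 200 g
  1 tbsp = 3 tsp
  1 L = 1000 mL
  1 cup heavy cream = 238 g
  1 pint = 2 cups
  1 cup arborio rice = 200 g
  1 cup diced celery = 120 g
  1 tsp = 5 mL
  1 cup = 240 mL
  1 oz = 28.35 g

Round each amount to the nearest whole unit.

dried chickpeas: 23 oz; coconut milk: 454 g; vegetable broth: 3 cup; heavy cream: 159 g; diced celery: 960 g; arborio rice: 1440 g

Scaling factor: 16/5 = 3.2.
dried chickpeas: 1 cup × 16/5 × 200 g/cup ÷ 28.35 g/oz ≈ 23 oz
coconut milk: 5 oz × 16/5 × 28.35 g/oz ≈ 454 g
vegetable broth: 0.25 L × 16/5 × 1000 mL/L ÷ 240 mL/cup ≈ 3 cup
heavy cream: (3 tbsp + 1 tsp = 10/3 tbsp) × 16/5 ÷ 16 tbsp/cup × 238 g/cup ≈ 159 g
diced celery: 2.5 cup × 16/5 × 120 g/cup = 960 g
arborio rice: 2.25 cup × 16/5 × 200 g/cup = 1440 g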